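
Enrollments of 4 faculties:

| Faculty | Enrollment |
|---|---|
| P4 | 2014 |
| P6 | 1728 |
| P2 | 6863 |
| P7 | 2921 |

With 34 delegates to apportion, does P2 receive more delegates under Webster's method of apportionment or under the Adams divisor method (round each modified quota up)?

Webster: P4 5, P6 4, P2 18, P7 7.
Adams: P4 5, P6 5, P2 17, P7 7.
P2 gets 18 under Webster and 17 under Adams.

Webster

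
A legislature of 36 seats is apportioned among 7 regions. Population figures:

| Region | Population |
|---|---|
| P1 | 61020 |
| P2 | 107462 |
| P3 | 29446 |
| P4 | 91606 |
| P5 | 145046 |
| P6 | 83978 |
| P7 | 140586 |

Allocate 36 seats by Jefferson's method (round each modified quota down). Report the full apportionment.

Standard divisor 659144/36 ≈ 18309.556; standard quotas: P1 3.333, P2 5.869, P3 1.608, P4 5.003, P5 7.922, P6 4.587, P7 7.678.
Rounding down gives 3, 5, 1, 5, 7, 4, 7 = 32 seats, so the divisor must be adjusted.
With modified divisor 16500: modified quotas P1 3.698, P2 6.513, P3 1.785, P4 5.552, P5 8.791, P6 5.090, P7 8.520.
Rounding down: P1 3, P2 6, P3 1, P4 5, P5 8, P6 5, P7 8 (total 36).

P1=3, P2=6, P3=1, P4=5, P5=8, P6=5, P7=8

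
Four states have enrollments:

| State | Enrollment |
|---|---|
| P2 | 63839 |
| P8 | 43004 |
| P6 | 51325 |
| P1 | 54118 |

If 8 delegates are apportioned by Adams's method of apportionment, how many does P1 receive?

Standard divisor 212286/8 ≈ 26535.75; standard quotas: P2 2.406, P8 1.621, P6 1.934, P1 2.039.
Rounding up gives 3, 2, 2, 3 = 10 seats, so the divisor must be adjusted.
With modified divisor 37500: modified quotas P2 1.702, P8 1.147, P6 1.369, P1 1.443.
Rounding up: P2 2, P8 2, P6 2, P1 2 (total 8).
P1 receives 2.

2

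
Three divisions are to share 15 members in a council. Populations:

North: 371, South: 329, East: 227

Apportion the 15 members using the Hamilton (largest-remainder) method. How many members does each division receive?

The standard divisor is 927/15 ≈ 61.8.
Standard quotas: North 6.003, South 5.324, East 3.673.
Lower quotas: North 6, South 5, East 3 (sum 14, leaving 1 seat).
Remainders in descending order: East 0.673, South 0.324, North 0.003.
Largest remainder: East receives the extra seat.

North 6, South 5, East 4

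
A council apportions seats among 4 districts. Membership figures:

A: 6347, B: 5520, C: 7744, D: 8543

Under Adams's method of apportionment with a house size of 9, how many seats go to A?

Standard divisor 28154/9 ≈ 3128.222; standard quotas: A 2.029, B 1.765, C 2.476, D 2.731.
Rounding up gives 3, 2, 3, 3 = 11 seats, so the divisor must be adjusted.
With modified divisor 4100: modified quotas A 1.548, B 1.346, C 1.889, D 2.084.
Rounding up: A 2, B 2, C 2, D 3 (total 9).
A receives 2.

2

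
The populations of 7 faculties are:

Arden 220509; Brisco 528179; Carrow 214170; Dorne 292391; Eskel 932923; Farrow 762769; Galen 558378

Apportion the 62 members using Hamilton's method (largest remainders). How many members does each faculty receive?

Standard divisor: 3509319 ÷ 62 ≈ 56601.919.
Standard quotas: Arden 3.8958, Brisco 9.3315, Carrow 3.7838, Dorne 5.1657, Eskel 16.4822, Farrow 13.4760, Galen 9.8650.
Lower quotas: Arden 3, Brisco 9, Carrow 3, Dorne 5, Eskel 16, Farrow 13, Galen 9 (sum 58, leaving 4 seats).
Remainders in descending order: Arden 0.8958, Galen 0.8650, Carrow 0.7838, Eskel 0.4822, Farrow 0.4760, Brisco 0.3315, Dorne 0.1657.
The surplus seats go to Arden, Galen, Carrow, Eskel.

Arden=4; Brisco=9; Carrow=4; Dorne=5; Eskel=17; Farrow=13; Galen=10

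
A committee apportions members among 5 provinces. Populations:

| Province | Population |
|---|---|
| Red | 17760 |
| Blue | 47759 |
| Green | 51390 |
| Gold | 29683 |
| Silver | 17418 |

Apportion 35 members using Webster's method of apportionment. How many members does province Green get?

11

Standard divisor 164010/35 ≈ 4686; standard quotas: Red 3.790, Blue 10.192, Green 10.967, Gold 6.334, Silver 3.717.
Rounding to the nearest integer gives Red 4, Blue 10, Green 11, Gold 6, Silver 4 — total 35, matching the house size, so no adjustment is needed.
Green receives 11.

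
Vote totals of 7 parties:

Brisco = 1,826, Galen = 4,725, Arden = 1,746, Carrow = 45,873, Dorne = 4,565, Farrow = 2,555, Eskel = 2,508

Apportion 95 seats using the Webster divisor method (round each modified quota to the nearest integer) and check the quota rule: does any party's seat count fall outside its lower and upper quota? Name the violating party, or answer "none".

Carrow

Standard quotas: Brisco 2.719, Galen 7.036, Arden 2.600, Carrow 68.308, Dorne 6.798, Farrow 3.805, Eskel 3.735.
Webster allocation: Brisco 3, Galen 7, Arden 3, Carrow 67, Dorne 7, Farrow 4, Eskel 4.
Carrow has quota 68.308 (lower 68, upper 69) but receives 67 — outside the quota interval.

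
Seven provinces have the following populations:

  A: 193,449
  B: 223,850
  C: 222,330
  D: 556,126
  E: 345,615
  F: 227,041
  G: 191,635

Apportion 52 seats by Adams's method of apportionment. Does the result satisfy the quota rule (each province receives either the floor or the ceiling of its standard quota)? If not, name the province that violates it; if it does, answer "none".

Standard quotas: A 5.132, B 5.939, C 5.898, D 14.754, E 9.169, F 6.023, G 5.084.
Adams allocation: A 5, B 6, C 6, D 15, E 9, F 6, G 5.
Every allocation lies between the lower and upper quota.

none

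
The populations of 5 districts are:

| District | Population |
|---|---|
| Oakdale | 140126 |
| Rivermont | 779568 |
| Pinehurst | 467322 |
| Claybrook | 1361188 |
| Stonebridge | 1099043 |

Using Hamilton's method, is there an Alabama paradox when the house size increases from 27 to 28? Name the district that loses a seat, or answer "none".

none

At 27 seats: Oakdale 1, Rivermont 5, Pinehurst 3, Claybrook 10, Stonebridge 8.
At 28 seats: Oakdale 1, Rivermont 6, Pinehurst 3, Claybrook 10, Stonebridge 8.
No district's allocation decreased.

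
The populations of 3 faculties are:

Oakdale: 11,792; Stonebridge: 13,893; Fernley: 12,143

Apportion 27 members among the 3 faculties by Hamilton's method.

Total 37828; standard divisor 37828/27 ≈ 1401.037.
Standard quotas: Oakdale 8.4166, Stonebridge 9.9162, Fernley 8.6672.
Lower quotas: Oakdale 8, Stonebridge 9, Fernley 8 (sum 25, leaving 2 seats).
Remainders in descending order: Stonebridge 0.9162, Fernley 0.6672, Oakdale 0.4166.
The surplus seats go to Stonebridge, Fernley.

Oakdale 8, Stonebridge 10, Fernley 9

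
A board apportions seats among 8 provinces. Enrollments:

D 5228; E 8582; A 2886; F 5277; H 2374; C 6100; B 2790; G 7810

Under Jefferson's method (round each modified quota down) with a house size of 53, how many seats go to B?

3

Standard divisor 41047/53 ≈ 774.472; standard quotas: D 6.750, E 11.081, A 3.726, F 6.814, H 3.065, C 7.876, B 3.602, G 10.084.
Rounding down gives 6, 11, 3, 6, 3, 7, 3, 10 = 49 seats, so the divisor must be adjusted.
With modified divisor 717.07: modified quotas D 7.291, E 11.968, A 4.025, F 7.359, H 3.311, C 8.507, B 3.891, G 10.892.
Rounding down: D 7, E 11, A 4, F 7, H 3, C 8, B 3, G 10 (total 53).
B receives 3.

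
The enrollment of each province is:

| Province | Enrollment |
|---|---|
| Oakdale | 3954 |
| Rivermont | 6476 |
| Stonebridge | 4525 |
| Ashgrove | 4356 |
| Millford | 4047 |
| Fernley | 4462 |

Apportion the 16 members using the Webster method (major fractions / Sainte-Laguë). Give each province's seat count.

Oakdale 2, Rivermont 4, Stonebridge 3, Ashgrove 2, Millford 2, Fernley 3

Standard divisor 27820/16 ≈ 1738.75; standard quotas: Oakdale 2.274, Rivermont 3.725, Stonebridge 2.602, Ashgrove 2.505, Millford 2.328, Fernley 2.566.
Rounding to the nearest integer gives 2, 4, 3, 3, 2, 3 = 17 seats, so the divisor must be adjusted.
With modified divisor 1760: modified quotas Oakdale 2.247, Rivermont 3.680, Stonebridge 2.571, Ashgrove 2.475, Millford 2.299, Fernley 2.535.
Rounding to the nearest integer: Oakdale 2, Rivermont 4, Stonebridge 3, Ashgrove 2, Millford 2, Fernley 3 (total 16).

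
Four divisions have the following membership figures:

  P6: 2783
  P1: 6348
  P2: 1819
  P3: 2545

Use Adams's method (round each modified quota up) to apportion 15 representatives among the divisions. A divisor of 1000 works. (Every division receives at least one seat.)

P6: 3; P1: 7; P2: 2; P3: 3

With modified divisor 1000: modified quotas P6 2.783, P1 6.348, P2 1.819, P3 2.545.
Rounding up: P6 3, P1 7, P2 2, P3 3 (total 15).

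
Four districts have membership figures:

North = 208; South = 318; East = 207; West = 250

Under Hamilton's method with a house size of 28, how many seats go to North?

Standard divisor: 983 ÷ 28 ≈ 35.107.
Standard quotas: North 5.925, South 9.058, East 5.896, West 7.121.
Lower quotas: North 5, South 9, East 5, West 7 (sum 26, leaving 2 seats).
Remainders in descending order: North 0.925, East 0.896, West 0.121, South 0.058.
The surplus seats go to North, East.
North receives 6.

6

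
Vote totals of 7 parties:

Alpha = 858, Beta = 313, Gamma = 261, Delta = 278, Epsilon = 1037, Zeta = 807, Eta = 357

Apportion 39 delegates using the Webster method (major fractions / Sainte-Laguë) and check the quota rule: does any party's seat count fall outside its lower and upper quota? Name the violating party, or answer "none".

none

Standard quotas: Alpha 8.556, Beta 3.121, Gamma 2.603, Delta 2.772, Epsilon 10.341, Zeta 8.047, Eta 3.560.
Webster allocation: Alpha 8, Beta 3, Gamma 3, Delta 3, Epsilon 10, Zeta 8, Eta 4.
Every allocation lies between the lower and upper quota.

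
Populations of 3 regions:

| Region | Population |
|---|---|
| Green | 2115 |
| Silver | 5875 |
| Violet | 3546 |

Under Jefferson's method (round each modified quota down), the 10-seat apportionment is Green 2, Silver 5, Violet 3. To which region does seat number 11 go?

Priority for the next seat is population ÷ (current seats + 1).
Priorities: Green 705.000, Silver 979.167, Violet 886.500.
Highest priority: Silver.

Silver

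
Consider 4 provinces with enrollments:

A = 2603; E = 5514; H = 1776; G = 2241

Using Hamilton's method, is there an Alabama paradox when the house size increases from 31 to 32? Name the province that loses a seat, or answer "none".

none

At 31 seats: A 7, E 14, H 4, G 6.
At 32 seats: A 7, E 14, H 5, G 6.
No province's allocation decreased.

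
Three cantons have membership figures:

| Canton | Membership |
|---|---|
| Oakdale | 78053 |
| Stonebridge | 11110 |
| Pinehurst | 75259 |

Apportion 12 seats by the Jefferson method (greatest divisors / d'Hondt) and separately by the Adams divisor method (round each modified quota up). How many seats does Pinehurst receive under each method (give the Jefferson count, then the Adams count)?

6 and 5

Jefferson: Oakdale 6, Stonebridge 0, Pinehurst 6.
Adams: Oakdale 6, Stonebridge 1, Pinehurst 5.
Pinehurst gets 6 under Jefferson and 5 under Adams.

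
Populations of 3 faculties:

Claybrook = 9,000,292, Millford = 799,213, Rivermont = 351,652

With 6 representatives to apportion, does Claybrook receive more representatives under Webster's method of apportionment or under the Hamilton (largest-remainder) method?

Webster

Webster: Claybrook 6, Millford 0, Rivermont 0.
Hamilton: Claybrook 5, Millford 1, Rivermont 0.
Claybrook gets 6 under Webster and 5 under Hamilton.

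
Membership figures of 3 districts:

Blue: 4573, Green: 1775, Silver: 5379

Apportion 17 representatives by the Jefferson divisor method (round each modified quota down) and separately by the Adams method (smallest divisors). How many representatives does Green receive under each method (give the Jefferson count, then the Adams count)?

Jefferson: Blue 7, Green 2, Silver 8.
Adams: Blue 6, Green 3, Silver 8.
Green gets 2 under Jefferson and 3 under Adams.

2 and 3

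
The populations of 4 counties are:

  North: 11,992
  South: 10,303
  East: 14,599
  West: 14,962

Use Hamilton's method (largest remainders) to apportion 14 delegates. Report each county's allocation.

The standard divisor is 51856/14 = 3704.
Standard quotas: North 3.2376, South 2.7816, East 3.9414, West 4.0394.
Lower quotas: North 3, South 2, East 3, West 4 (sum 12, leaving 2 seats).
Remainders in descending order: East 0.9414, South 0.7816, North 0.2376, West 0.0394.
Largest remainders: East, South receive the extra seats.

North 3; South 3; East 4; West 4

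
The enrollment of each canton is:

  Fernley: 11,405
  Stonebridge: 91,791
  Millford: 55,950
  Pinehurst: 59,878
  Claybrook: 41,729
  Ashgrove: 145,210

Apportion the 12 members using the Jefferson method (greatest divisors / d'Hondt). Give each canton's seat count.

Fernley 0, Stonebridge 3, Millford 1, Pinehurst 2, Claybrook 1, Ashgrove 5

Standard divisor 405963/12 ≈ 33830.25; standard quotas: Fernley 0.337, Stonebridge 2.713, Millford 1.654, Pinehurst 1.770, Claybrook 1.233, Ashgrove 4.292.
Rounding down gives 0, 2, 1, 1, 1, 4 = 9 seats, so the divisor must be adjusted.
With modified divisor 28500: modified quotas Fernley 0.400, Stonebridge 3.221, Millford 1.963, Pinehurst 2.101, Claybrook 1.464, Ashgrove 5.095.
Rounding down: Fernley 0, Stonebridge 3, Millford 1, Pinehurst 2, Claybrook 1, Ashgrove 5 (total 12).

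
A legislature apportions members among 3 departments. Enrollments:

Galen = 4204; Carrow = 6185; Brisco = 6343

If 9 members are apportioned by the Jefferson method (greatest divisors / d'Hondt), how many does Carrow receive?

3

Standard divisor 16732/9 ≈ 1859.111; standard quotas: Galen 2.261, Carrow 3.327, Brisco 3.412.
Rounding down gives 2, 3, 3 = 8 seats, so the divisor must be adjusted.
With modified divisor 1570: modified quotas Galen 2.678, Carrow 3.939, Brisco 4.040.
Rounding down: Galen 2, Carrow 3, Brisco 4 (total 9).
Carrow receives 3.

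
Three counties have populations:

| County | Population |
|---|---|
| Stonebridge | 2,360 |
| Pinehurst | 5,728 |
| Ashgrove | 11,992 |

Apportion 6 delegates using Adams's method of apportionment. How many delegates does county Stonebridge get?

Standard divisor 20080/6 ≈ 3346.667; standard quotas: Stonebridge 0.705, Pinehurst 1.712, Ashgrove 3.583.
Rounding up gives 1, 2, 4 = 7 seats, so the divisor must be adjusted.
With modified divisor 4900: modified quotas Stonebridge 0.482, Pinehurst 1.169, Ashgrove 2.447.
Rounding up: Stonebridge 1, Pinehurst 2, Ashgrove 3 (total 6).
Stonebridge receives 1.

1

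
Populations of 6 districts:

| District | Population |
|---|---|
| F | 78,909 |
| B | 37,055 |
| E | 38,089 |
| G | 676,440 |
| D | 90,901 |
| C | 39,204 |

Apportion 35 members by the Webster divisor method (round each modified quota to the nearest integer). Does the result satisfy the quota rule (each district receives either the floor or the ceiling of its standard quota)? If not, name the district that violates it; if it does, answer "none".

Standard quotas: F 2.875, B 1.350, E 1.388, G 24.647, D 3.312, C 1.428.
Webster allocation: F 3, B 1, E 1, G 26, D 3, C 1.
G has quota 24.647 (lower 24, upper 25) but receives 26 — outside the quota interval.

G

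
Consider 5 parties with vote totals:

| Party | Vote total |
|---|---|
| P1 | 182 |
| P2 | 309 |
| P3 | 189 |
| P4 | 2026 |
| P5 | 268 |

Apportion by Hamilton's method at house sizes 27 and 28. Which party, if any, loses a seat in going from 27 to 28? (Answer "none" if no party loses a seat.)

none

At 27 seats: P1 2, P2 3, P3 2, P4 18, P5 2.
At 28 seats: P1 2, P2 3, P3 2, P4 19, P5 2.
No party's allocation decreased.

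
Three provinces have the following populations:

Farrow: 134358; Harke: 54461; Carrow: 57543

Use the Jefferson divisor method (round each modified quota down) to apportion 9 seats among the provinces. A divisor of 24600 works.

Farrow=5, Harke=2, Carrow=2

With modified divisor 24600: modified quotas Farrow 5.462, Harke 2.214, Carrow 2.339.
Rounding down: Farrow 5, Harke 2, Carrow 2 (total 9).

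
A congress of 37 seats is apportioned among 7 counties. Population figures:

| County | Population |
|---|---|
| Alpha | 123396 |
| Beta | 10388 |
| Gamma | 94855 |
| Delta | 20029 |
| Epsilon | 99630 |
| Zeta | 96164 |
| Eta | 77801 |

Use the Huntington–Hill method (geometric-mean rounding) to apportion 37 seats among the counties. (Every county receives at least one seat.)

Alpha: 9, Beta: 1, Gamma: 7, Delta: 1, Epsilon: 7, Zeta: 7, Eta: 5

With divisor 14373: modified quotas Alpha 8.585, Beta 0.723, Gamma 6.600, Delta 1.394, Epsilon 6.932, Zeta 6.691, Eta 5.413.
Geometric-mean thresholds: Alpha √(8·9)=8.485, Beta (min 1), Gamma √(6·7)=6.481, Delta √(1·2)=1.414, Epsilon √(6·7)=6.481, Zeta √(6·7)=6.481, Eta √(5·6)=5.477.
Each quota rounded against its threshold gives Alpha 9, Beta 1, Gamma 7, Delta 1, Epsilon 7, Zeta 7, Eta 5 (total 37).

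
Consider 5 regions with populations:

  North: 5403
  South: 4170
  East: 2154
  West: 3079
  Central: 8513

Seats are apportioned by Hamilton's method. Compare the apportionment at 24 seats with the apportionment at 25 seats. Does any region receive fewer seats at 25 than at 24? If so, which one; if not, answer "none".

none

At 24 seats: North 6, South 4, East 2, West 3, Central 9.
At 25 seats: North 6, South 5, East 2, West 3, Central 9.
No region's allocation decreased.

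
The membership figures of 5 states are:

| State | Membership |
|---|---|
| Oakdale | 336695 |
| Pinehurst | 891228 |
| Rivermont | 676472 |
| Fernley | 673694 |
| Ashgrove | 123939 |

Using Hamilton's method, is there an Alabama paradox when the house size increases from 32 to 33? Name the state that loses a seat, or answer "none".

none

At 32 seats: Oakdale 4, Pinehurst 11, Rivermont 8, Fernley 8, Ashgrove 1.
At 33 seats: Oakdale 4, Pinehurst 11, Rivermont 8, Fernley 8, Ashgrove 2.
No state's allocation decreased.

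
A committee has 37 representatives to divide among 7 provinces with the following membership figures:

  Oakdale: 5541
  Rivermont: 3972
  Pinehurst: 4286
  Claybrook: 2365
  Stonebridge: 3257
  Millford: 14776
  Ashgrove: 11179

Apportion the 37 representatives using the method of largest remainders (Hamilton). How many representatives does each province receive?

Oakdale: 5, Rivermont: 3, Pinehurst: 3, Claybrook: 2, Stonebridge: 3, Millford: 12, Ashgrove: 9

Standard divisor: 45376 ÷ 37 ≈ 1226.378.
Standard quotas: Oakdale 4.5182, Rivermont 3.2388, Pinehurst 3.4948, Claybrook 1.9284, Stonebridge 2.6558, Millford 12.0485, Ashgrove 9.1155.
Lower quotas: Oakdale 4, Rivermont 3, Pinehurst 3, Claybrook 1, Stonebridge 2, Millford 12, Ashgrove 9 (sum 34, leaving 3 seats).
Remainders in descending order: Claybrook 0.9284, Stonebridge 0.6558, Oakdale 0.5182, Pinehurst 0.4948, Rivermont 0.2388, Ashgrove 0.1155, Millford 0.0485.
Largest remainders: Claybrook, Stonebridge, Oakdale receive the extra seats.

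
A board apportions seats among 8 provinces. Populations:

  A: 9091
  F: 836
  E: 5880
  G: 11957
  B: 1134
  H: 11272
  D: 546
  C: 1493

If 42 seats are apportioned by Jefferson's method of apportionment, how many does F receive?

0

Standard divisor 42209/42 ≈ 1004.976; standard quotas: A 9.046, F 0.832, E 5.851, G 11.898, B 1.128, H 11.216, D 0.543, C 1.486.
Rounding down gives 9, 0, 5, 11, 1, 11, 0, 1 = 38 seats, so the divisor must be adjusted.
With modified divisor 914: modified quotas A 9.946, F 0.915, E 6.433, G 13.082, B 1.241, H 12.333, D 0.597, C 1.633.
Rounding down: A 9, F 0, E 6, G 13, B 1, H 12, D 0, C 1 (total 42).
F receives 0.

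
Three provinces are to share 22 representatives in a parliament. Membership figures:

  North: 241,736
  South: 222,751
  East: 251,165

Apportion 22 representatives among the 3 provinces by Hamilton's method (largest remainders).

North 7, South 7, East 8

Total 715652; standard divisor 715652/22 ≈ 32529.636.
Standard quotas: North 7.4313, South 6.8476, East 7.7211.
Lower quotas: North 7, South 6, East 7 (sum 20, leaving 2 seats).
Remainders in descending order: South 0.8476, East 0.7211, North 0.4313.
Largest remainders: South, East receive the extra seats.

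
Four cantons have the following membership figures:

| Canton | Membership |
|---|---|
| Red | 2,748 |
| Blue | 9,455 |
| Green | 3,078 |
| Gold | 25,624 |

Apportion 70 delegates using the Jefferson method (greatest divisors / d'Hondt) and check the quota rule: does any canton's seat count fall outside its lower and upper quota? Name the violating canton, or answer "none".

Standard quotas: Red 4.703, Blue 16.180, Green 5.267, Gold 43.850.
Jefferson allocation: Red 4, Blue 16, Green 5, Gold 45.
Gold has quota 43.850 (lower 43, upper 44) but receives 45 — outside the quota interval.

Gold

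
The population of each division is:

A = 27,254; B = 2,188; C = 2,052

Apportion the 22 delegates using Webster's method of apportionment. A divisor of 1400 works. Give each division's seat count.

With modified divisor 1400: modified quotas A 19.467, B 1.563, C 1.466.
Rounding to the nearest integer: A 19, B 2, C 1 (total 22).

A=19, B=2, C=1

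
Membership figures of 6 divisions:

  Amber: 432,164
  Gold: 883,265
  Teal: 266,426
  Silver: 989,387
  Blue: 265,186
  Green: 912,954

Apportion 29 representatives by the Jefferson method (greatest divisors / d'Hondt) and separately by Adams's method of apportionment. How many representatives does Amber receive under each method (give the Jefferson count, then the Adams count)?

3 and 4

Jefferson: Amber 3, Gold 7, Teal 2, Silver 8, Blue 2, Green 7.
Adams: Amber 4, Gold 7, Teal 2, Silver 7, Blue 2, Green 7.
Amber gets 3 under Jefferson and 4 under Adams.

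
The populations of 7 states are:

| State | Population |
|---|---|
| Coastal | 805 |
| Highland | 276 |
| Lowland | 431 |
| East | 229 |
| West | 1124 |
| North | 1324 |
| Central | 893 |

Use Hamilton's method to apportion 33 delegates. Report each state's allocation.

Coastal 5; Highland 2; Lowland 3; East 1; West 7; North 9; Central 6

Total 5082; standard divisor 5082/33 = 154.
Standard quotas: Coastal 5.227, Highland 1.792, Lowland 2.799, East 1.487, West 7.299, North 8.597, Central 5.799.
Lower quotas: Coastal 5, Highland 1, Lowland 2, East 1, West 7, North 8, Central 5 (sum 29, leaving 4 seats).
Remainders in descending order: Lowland 0.799, Central 0.799, Highland 0.792, North 0.597, East 0.487, West 0.299, Coastal 0.227.
Largest remainders: Lowland, Central, Highland, North receive the extra seats.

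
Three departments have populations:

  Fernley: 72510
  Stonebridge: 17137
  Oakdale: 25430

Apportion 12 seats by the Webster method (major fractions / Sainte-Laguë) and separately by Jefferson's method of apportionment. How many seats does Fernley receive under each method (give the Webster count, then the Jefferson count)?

7 and 8

Webster: Fernley 7, Stonebridge 2, Oakdale 3.
Jefferson: Fernley 8, Stonebridge 2, Oakdale 2.
Fernley gets 7 under Webster and 8 under Jefferson.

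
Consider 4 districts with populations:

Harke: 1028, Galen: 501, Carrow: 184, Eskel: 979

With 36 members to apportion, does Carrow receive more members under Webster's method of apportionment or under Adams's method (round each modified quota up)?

Adams

Webster: Harke 14, Galen 7, Carrow 2, Eskel 13.
Adams: Harke 13, Galen 7, Carrow 3, Eskel 13.
Carrow gets 2 under Webster and 3 under Adams.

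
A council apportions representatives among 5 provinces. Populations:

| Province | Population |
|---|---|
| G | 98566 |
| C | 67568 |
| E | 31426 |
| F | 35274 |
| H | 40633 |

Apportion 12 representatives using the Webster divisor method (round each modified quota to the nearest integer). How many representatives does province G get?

Standard divisor 273467/12 ≈ 22788.917; standard quotas: G 4.325, C 2.965, E 1.379, F 1.548, H 1.783.
Rounding to the nearest integer gives G 4, C 3, E 1, F 2, H 2 — total 12, matching the house size, so no adjustment is needed.
G receives 4.

4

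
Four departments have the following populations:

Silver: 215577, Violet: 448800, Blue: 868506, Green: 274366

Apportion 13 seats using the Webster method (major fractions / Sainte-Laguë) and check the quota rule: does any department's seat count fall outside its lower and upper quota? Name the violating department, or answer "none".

Standard quotas: Silver 1.551, Violet 3.228, Blue 6.247, Green 1.974.
Webster allocation: Silver 2, Violet 3, Blue 6, Green 2.
Every allocation lies between the lower and upper quota.

none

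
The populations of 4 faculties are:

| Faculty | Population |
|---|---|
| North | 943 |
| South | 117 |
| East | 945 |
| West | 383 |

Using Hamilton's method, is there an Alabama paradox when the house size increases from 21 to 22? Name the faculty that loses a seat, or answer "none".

West

At 21 seats: North 8, South 1, East 8, West 4.
At 22 seats: North 9, South 1, East 9, West 3.
West drops from 4 to 3.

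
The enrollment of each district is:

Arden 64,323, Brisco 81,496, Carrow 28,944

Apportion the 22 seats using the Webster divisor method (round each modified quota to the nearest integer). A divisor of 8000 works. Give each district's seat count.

Arden 8; Brisco 10; Carrow 4

With modified divisor 8000: modified quotas Arden 8.040, Brisco 10.187, Carrow 3.618.
Rounding to the nearest integer: Arden 8, Brisco 10, Carrow 4 (total 22).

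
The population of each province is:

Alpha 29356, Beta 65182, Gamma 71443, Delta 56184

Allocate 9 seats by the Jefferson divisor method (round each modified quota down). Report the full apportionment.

Standard divisor 222165/9 ≈ 24685; standard quotas: Alpha 1.189, Beta 2.641, Gamma 2.894, Delta 2.276.
Rounding down gives 1, 2, 2, 2 = 7 seats, so the divisor must be adjusted.
With modified divisor 20200: modified quotas Alpha 1.453, Beta 3.227, Gamma 3.537, Delta 2.781.
Rounding down: Alpha 1, Beta 3, Gamma 3, Delta 2 (total 9).

Alpha 1, Beta 3, Gamma 3, Delta 2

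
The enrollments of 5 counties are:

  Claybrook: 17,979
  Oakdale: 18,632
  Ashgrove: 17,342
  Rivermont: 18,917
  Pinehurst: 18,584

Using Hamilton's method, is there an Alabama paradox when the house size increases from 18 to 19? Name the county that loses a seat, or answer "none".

At 18 seats: Claybrook 3, Oakdale 4, Ashgrove 3, Rivermont 4, Pinehurst 4.
At 19 seats: Claybrook 4, Oakdale 4, Ashgrove 3, Rivermont 4, Pinehurst 4.
No county's allocation decreased.

none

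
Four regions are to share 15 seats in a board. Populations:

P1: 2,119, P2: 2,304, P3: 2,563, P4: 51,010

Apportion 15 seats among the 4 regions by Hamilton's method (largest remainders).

The standard divisor is 57996/15 ≈ 3866.4.
Standard quotas: P1 0.5481, P2 0.5959, P3 0.6629, P4 13.1932.
Lower quotas: P1 0, P2 0, P3 0, P4 13 (sum 13, leaving 2 seats).
Remainders in descending order: P3 0.6629, P2 0.5959, P1 0.5481, P4 0.1932.
Largest remainders: P3, P2 receive the extra seats.

P1: 0, P2: 1, P3: 1, P4: 13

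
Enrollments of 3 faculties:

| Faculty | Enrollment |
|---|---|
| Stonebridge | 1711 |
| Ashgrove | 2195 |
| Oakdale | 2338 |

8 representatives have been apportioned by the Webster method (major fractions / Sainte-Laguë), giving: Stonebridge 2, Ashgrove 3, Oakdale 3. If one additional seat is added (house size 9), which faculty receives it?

Stonebridge

Priority for the next seat is population ÷ (current seats + 0.5).
Priorities: Stonebridge 684.400, Ashgrove 627.143, Oakdale 668.000.
Highest priority: Stonebridge.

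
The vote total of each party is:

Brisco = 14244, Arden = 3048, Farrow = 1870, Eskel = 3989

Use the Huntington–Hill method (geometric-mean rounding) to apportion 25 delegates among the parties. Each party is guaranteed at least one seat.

Brisco 16, Arden 3, Farrow 2, Eskel 4

With divisor 906: modified quotas Brisco 15.722, Arden 3.364, Farrow 2.064, Eskel 4.403.
Geometric-mean thresholds: Brisco √(15·16)=15.492, Arden √(3·4)=3.464, Farrow √(2·3)=2.449, Eskel √(4·5)=4.472.
Each quota rounded against its threshold gives Brisco 16, Arden 3, Farrow 2, Eskel 4 (total 25).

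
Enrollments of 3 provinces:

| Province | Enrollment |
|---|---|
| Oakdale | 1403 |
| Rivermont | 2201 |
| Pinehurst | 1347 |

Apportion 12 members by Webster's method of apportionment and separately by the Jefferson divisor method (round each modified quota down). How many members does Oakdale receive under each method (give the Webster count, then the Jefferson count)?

Webster: Oakdale 4, Rivermont 5, Pinehurst 3.
Jefferson: Oakdale 3, Rivermont 6, Pinehurst 3.
Oakdale gets 4 under Webster and 3 under Jefferson.

4 and 3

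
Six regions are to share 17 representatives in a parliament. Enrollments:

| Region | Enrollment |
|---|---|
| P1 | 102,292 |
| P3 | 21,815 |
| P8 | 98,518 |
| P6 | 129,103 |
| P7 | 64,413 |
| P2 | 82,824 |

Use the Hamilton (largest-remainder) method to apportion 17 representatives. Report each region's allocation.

The standard divisor is 498965/17 ≈ 29350.882.
Standard quotas: P1 3.4851, P3 0.7432, P8 3.3566, P6 4.3986, P7 2.1946, P2 2.8219.
Lower quotas: P1 3, P3 0, P8 3, P6 4, P7 2, P2 2 (sum 14, leaving 3 seats).
Remainders in descending order: P2 0.8219, P3 0.7432, P1 0.4851, P6 0.3986, P8 0.3566, P7 0.1946.
The surplus seats go to P2, P3, P1.

P1 4, P3 1, P8 3, P6 4, P7 2, P2 3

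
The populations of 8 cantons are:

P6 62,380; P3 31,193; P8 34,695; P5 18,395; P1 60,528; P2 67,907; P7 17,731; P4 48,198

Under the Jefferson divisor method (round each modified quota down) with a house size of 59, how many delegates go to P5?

3

Standard divisor 341027/59 ≈ 5780.119; standard quotas: P6 10.792, P3 5.397, P8 6.002, P5 3.182, P1 10.472, P2 11.748, P7 3.068, P4 8.339.
Rounding down gives 10, 5, 6, 3, 10, 11, 3, 8 = 56 seats, so the divisor must be adjusted.
With modified divisor 5400: modified quotas P6 11.552, P3 5.776, P8 6.425, P5 3.406, P1 11.209, P2 12.575, P7 3.284, P4 8.926.
Rounding down: P6 11, P3 5, P8 6, P5 3, P1 11, P2 12, P7 3, P4 8 (total 59).
P5 receives 3.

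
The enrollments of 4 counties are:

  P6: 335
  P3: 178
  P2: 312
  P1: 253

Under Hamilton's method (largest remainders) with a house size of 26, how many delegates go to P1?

The standard divisor is 1078/26 ≈ 41.462.
Standard quotas: P6 8.080, P3 4.293, P2 7.525, P1 6.102.
Lower quotas: P6 8, P3 4, P2 7, P1 6 (sum 25, leaving 1 seat).
Remainders in descending order: P2 0.525, P3 0.293, P1 0.102, P6 0.080.
The surplus seat goes to P2.
P1 receives 6.

6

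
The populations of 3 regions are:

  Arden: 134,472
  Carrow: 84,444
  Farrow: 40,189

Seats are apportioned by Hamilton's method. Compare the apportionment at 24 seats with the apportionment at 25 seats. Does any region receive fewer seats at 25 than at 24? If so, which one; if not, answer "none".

none

At 24 seats: Arden 12, Carrow 8, Farrow 4.
At 25 seats: Arden 13, Carrow 8, Farrow 4.
No region's allocation decreased.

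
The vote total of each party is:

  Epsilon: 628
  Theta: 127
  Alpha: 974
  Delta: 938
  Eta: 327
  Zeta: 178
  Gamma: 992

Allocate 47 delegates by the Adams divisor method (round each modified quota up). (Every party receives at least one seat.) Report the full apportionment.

Epsilon 7; Theta 2; Alpha 11; Delta 10; Eta 4; Zeta 2; Gamma 11

Standard divisor 4164/47 ≈ 88.596; standard quotas: Epsilon 7.088, Theta 1.433, Alpha 10.994, Delta 10.587, Eta 3.691, Zeta 2.009, Gamma 11.197.
Rounding up gives 8, 2, 11, 11, 4, 3, 12 = 51 seats, so the divisor must be adjusted.
With modified divisor 96: modified quotas Epsilon 6.542, Theta 1.323, Alpha 10.146, Delta 9.771, Eta 3.406, Zeta 1.854, Gamma 10.333.
Rounding up: Epsilon 7, Theta 2, Alpha 11, Delta 10, Eta 4, Zeta 2, Gamma 11 (total 47).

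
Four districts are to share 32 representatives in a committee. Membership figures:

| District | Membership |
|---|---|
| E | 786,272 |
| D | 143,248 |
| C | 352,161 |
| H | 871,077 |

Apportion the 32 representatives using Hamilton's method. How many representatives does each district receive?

E 12; D 2; C 5; H 13

Standard divisor: 2152758 ÷ 32 ≈ 67273.688.
Standard quotas: E 11.6877, D 2.1293, C 5.2348, H 12.9483.
Lower quotas: E 11, D 2, C 5, H 12 (sum 30, leaving 2 seats).
Remainders in descending order: H 0.9483, E 0.6877, C 0.2348, D 0.1293.
The surplus seats go to H, E.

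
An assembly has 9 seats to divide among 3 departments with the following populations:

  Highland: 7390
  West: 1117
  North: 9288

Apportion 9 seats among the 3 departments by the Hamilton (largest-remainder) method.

Highland: 4, West: 0, North: 5

The standard divisor is 17795/9 ≈ 1977.222.
Standard quotas: Highland 3.7376, West 0.5649, North 4.6975.
Lower quotas: Highland 3, West 0, North 4 (sum 7, leaving 2 seats).
Remainders in descending order: Highland 0.7376, North 0.6975, West 0.5649.
The surplus seats go to Highland, North.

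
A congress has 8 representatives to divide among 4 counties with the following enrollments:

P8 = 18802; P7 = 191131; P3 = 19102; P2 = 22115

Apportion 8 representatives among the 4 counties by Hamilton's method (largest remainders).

P8 0; P7 6; P3 1; P2 1

Standard divisor: 251150 ÷ 8 ≈ 31393.75.
Standard quotas: P8 0.5989, P7 6.0882, P3 0.6085, P2 0.7044.
Lower quotas: P8 0, P7 6, P3 0, P2 0 (sum 6, leaving 2 seats).
Remainders in descending order: P2 0.7044, P3 0.6085, P8 0.5989, P7 0.0882.
Largest remainders: P2, P3 receive the extra seats.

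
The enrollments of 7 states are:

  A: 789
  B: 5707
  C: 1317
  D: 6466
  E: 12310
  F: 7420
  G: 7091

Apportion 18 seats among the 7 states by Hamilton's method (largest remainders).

The standard divisor is 41100/18 ≈ 2283.333.
Standard quotas: A 0.3455, B 2.4994, C 0.5768, D 2.8318, E 5.3912, F 3.2496, G 3.1055.
Lower quotas: A 0, B 2, C 0, D 2, E 5, F 3, G 3 (sum 15, leaving 3 seats).
Remainders in descending order: D 0.8318, C 0.5768, B 0.4994, E 0.3912, A 0.3455, F 0.2496, G 0.1055.
Largest remainders: D, C, B receive the extra seats.

A 0, B 3, C 1, D 3, E 5, F 3, G 3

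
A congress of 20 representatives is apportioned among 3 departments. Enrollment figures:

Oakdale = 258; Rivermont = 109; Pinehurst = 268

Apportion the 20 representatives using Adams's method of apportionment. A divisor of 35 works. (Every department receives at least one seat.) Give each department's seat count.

With modified divisor 35: modified quotas Oakdale 7.371, Rivermont 3.114, Pinehurst 7.657.
Rounding up: Oakdale 8, Rivermont 4, Pinehurst 8 (total 20).

Oakdale 8, Rivermont 4, Pinehurst 8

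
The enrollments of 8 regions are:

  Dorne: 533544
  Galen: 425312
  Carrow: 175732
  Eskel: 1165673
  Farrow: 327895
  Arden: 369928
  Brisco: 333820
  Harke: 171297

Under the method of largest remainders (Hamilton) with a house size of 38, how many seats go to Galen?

The standard divisor is 3503201/38 ≈ 92189.5.
Standard quotas: Dorne 5.7875, Galen 4.6135, Carrow 1.9062, Eskel 12.6443, Farrow 3.5567, Arden 4.0127, Brisco 3.6210, Harke 1.8581.
Lower quotas: Dorne 5, Galen 4, Carrow 1, Eskel 12, Farrow 3, Arden 4, Brisco 3, Harke 1 (sum 33, leaving 5 seats).
Remainders in descending order: Carrow 0.9062, Harke 0.8581, Dorne 0.7875, Eskel 0.6443, Brisco 0.6210, Galen 0.6135, Farrow 0.5567, Arden 0.0127.
The surplus seats go to Carrow, Harke, Dorne, Eskel, Brisco.
Galen receives 4.

4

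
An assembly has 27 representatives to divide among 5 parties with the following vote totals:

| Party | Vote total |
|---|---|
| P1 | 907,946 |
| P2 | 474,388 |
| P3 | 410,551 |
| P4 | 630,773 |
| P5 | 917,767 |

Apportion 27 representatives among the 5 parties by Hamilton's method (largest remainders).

P1 7; P2 4; P3 3; P4 5; P5 8

Standard divisor: 3341425 ÷ 27 ≈ 123756.481.
Standard quotas: P1 7.3366, P2 3.8332, P3 3.3174, P4 5.0969, P5 7.4159.
Lower quotas: P1 7, P2 3, P3 3, P4 5, P5 7 (sum 25, leaving 2 seats).
Remainders in descending order: P2 0.8332, P5 0.4159, P1 0.3366, P3 0.3174, P4 0.0969.
The surplus seats go to P2, P5.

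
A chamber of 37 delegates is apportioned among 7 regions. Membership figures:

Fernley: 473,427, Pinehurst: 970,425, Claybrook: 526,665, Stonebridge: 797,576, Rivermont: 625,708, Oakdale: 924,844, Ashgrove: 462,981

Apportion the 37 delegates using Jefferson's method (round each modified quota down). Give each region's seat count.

Fernley 4; Pinehurst 8; Claybrook 4; Stonebridge 6; Rivermont 5; Oakdale 7; Ashgrove 3

Standard divisor 4781626/37 ≈ 129233.135; standard quotas: Fernley 3.663, Pinehurst 7.509, Claybrook 4.075, Stonebridge 6.172, Rivermont 4.842, Oakdale 7.156, Ashgrove 3.583.
Rounding down gives 3, 7, 4, 6, 4, 7, 3 = 34 seats, so the divisor must be adjusted.
With modified divisor 117100: modified quotas Fernley 4.043, Pinehurst 8.287, Claybrook 4.498, Stonebridge 6.811, Rivermont 5.343, Oakdale 7.898, Ashgrove 3.954.
Rounding down: Fernley 4, Pinehurst 8, Claybrook 4, Stonebridge 6, Rivermont 5, Oakdale 7, Ashgrove 3 (total 37).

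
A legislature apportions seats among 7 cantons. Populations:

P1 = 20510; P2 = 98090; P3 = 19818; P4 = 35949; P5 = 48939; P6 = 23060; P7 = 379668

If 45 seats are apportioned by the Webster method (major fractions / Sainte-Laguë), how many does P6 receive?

2

Standard divisor 626034/45 ≈ 13911.867; standard quotas: P1 1.474, P2 7.051, P3 1.425, P4 2.584, P5 3.518, P6 1.658, P7 27.291.
Rounding to the nearest integer gives P1 1, P2 7, P3 1, P4 3, P5 4, P6 2, P7 27 — total 45, matching the house size, so no adjustment is needed.
P6 receives 2.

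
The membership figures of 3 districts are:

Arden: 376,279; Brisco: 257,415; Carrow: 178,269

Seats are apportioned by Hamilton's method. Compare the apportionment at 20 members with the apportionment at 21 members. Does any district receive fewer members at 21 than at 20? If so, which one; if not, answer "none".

At 20 seats: Arden 9, Brisco 6, Carrow 5.
At 21 seats: Arden 10, Brisco 7, Carrow 4.
Carrow drops from 5 to 4.

Carrow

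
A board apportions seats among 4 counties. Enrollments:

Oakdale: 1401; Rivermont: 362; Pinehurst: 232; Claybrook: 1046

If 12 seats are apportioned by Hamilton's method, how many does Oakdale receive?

Total 3041; standard divisor 3041/12 ≈ 253.417.
Standard quotas: Oakdale 5.528, Rivermont 1.428, Pinehurst 0.915, Claybrook 4.128.
Lower quotas: Oakdale 5, Rivermont 1, Pinehurst 0, Claybrook 4 (sum 10, leaving 2 seats).
Remainders in descending order: Pinehurst 0.915, Oakdale 0.528, Rivermont 0.428, Claybrook 0.128.
Largest remainders: Pinehurst, Oakdale receive the extra seats.
Oakdale receives 6.

6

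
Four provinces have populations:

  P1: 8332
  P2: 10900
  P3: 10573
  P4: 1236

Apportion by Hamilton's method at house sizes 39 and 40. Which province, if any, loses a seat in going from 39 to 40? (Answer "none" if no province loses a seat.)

P4

At 39 seats: P1 10, P2 14, P3 13, P4 2.
At 40 seats: P1 11, P2 14, P3 14, P4 1.
P4 drops from 2 to 1.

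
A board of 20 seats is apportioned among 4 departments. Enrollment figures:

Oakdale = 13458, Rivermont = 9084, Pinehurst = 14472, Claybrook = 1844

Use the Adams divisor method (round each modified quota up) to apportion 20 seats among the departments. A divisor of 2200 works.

Oakdale 7, Rivermont 5, Pinehurst 7, Claybrook 1

With modified divisor 2200: modified quotas Oakdale 6.117, Rivermont 4.129, Pinehurst 6.578, Claybrook 0.838.
Rounding up: Oakdale 7, Rivermont 5, Pinehurst 7, Claybrook 1 (total 20).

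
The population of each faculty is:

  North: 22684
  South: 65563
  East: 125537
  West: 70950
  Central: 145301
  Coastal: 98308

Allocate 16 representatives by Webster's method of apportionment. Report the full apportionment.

Standard divisor 528343/16 ≈ 33021.438; standard quotas: North 0.687, South 1.985, East 3.802, West 2.149, Central 4.400, Coastal 2.977.
Rounding to the nearest integer gives North 1, South 2, East 4, West 2, Central 4, Coastal 3 — total 16, matching the house size, so no adjustment is needed.

North=1, South=2, East=4, West=2, Central=4, Coastal=3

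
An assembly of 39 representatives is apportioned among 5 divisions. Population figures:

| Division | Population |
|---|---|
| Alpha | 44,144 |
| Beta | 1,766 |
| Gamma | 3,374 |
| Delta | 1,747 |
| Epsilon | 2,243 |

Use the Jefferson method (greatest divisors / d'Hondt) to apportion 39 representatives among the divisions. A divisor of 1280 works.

Alpha: 34, Beta: 1, Gamma: 2, Delta: 1, Epsilon: 1

With modified divisor 1280: modified quotas Alpha 34.487, Beta 1.380, Gamma 2.636, Delta 1.365, Epsilon 1.752.
Rounding down: Alpha 34, Beta 1, Gamma 2, Delta 1, Epsilon 1 (total 39).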